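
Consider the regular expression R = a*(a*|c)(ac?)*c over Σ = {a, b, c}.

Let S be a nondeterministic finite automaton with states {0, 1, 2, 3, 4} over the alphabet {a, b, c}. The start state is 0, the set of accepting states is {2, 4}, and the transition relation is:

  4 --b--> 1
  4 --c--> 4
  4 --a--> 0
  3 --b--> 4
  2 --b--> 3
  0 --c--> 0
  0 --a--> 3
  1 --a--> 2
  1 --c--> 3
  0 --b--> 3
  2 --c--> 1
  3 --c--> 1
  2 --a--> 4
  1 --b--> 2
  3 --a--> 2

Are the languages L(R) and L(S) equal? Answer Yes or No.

No

The string c is accepted by R but rejected by S.
So L(R) ≠ L(S).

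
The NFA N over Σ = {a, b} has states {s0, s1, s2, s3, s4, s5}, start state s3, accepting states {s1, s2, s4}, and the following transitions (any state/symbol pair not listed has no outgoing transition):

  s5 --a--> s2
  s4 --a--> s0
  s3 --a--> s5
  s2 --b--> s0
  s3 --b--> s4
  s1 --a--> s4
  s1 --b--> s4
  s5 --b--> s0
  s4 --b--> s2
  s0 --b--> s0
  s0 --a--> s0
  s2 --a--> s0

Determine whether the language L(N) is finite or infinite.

The useful states (reachable from s3 and able to reach an accepting state) are {s2, s3, s4, s5}.
Restricted to these states the transition graph has no cycle, so every accepting path has bounded length and L is finite.

finite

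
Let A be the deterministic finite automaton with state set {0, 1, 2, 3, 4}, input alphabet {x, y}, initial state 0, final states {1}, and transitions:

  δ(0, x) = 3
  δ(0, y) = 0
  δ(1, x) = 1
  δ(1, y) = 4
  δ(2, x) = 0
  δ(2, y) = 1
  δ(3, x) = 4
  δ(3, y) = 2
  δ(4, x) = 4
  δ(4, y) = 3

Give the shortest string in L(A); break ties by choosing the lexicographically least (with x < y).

A breadth-first search from 0 reaches an accepting state first via the path 0 → 3 → 2 → 1 on input xyy.
No string of length < 3 is accepted (BFS exhausts all shorter strings without reaching an accepting state), and xyy is the lexicographically least accepting string of length 3.

xyy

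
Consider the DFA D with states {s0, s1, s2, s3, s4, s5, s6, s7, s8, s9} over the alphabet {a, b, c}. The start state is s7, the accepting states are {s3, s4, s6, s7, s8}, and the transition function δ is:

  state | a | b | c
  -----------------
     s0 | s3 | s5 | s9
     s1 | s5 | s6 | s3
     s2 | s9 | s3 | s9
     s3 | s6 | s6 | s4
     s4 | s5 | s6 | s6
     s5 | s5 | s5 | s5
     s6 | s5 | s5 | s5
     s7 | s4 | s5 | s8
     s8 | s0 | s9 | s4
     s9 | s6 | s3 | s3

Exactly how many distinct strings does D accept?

The useful subgraph on states {s0, s3, s4, s6, s7, s8, s9} is acyclic, so L(D) is finite; the longest accepting path visits 7 useful states, giving maximum string length 6.
Counting accepting paths from s7 by length: 1 of length 0, 2 of length 1, 3 of length 2, 6 of length 3, 12 of length 4, 12 of length 5, 4 of length 6. Total 40.

40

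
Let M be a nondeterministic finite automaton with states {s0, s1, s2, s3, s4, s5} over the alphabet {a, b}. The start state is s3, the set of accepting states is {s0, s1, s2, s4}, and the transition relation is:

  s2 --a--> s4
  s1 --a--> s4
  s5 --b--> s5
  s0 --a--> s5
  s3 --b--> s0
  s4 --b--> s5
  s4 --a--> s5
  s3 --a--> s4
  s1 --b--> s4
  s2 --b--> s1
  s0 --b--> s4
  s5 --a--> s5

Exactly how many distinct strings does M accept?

3

The useful subgraph on states {s0, s3, s4} is acyclic, so L(M) is finite; the longest accepting path visits 3 useful states, giving maximum string length 2.
Counting accepting paths from s3 by length: 2 of length 1, 1 of length 2. Total 3.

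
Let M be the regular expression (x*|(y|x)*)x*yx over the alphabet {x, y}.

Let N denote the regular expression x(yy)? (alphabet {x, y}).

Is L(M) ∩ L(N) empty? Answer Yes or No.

Yes

Converting the expression M to a DFA (subset construction, then merging equivalent states) gives the minimal DFA with states {m0, m1, m2}, start state m0, accepting states {m2} and transitions m0: x→m0, y→m1; m1: x→m2, y→m1; m2: x→m0, y→m1.
Converting the expression N to a DFA (subset construction, then merging equivalent states) gives the minimal DFA with states {n0, n1, n2, n3, n4}, start state n0, accepting states {n1, n4} and transitions n0: x→n1, y→n2; n1: x→n2, y→n3; n2: x→n2, y→n2; n3: x→n2, y→n4; n4: x→n2, y→n2.
Exploring the product automaton M × N from the start pair (m0, n0), following both machines on each input symbol, reaches 7 state pairs: (m0, n0), (m0, n1), (m1, n2), (m0, n2), (m1, n3), (m2, n2), (m1, n4).
M accepts in {m2} and N accepts in {n1, n4}; no reachable pair has both components accepting, so no string drives both machines to acceptance simultaneously and L(M) ∩ L(N) = ∅.
So no string is accepted by both, and the intersection is empty.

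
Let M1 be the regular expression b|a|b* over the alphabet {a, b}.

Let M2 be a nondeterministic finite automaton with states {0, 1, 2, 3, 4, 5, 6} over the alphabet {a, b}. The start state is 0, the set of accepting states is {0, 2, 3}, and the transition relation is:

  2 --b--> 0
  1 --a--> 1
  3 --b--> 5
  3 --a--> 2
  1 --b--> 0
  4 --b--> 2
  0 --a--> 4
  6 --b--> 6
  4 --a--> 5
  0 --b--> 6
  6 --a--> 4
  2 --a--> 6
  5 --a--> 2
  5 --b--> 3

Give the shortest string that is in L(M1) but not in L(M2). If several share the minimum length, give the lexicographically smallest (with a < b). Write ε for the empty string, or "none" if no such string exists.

The string a is accepted by M1 but not by M2.
No shorter string lies in the difference, and a is the lexicographically first length-1 string in L(M1) \ L(M2).

a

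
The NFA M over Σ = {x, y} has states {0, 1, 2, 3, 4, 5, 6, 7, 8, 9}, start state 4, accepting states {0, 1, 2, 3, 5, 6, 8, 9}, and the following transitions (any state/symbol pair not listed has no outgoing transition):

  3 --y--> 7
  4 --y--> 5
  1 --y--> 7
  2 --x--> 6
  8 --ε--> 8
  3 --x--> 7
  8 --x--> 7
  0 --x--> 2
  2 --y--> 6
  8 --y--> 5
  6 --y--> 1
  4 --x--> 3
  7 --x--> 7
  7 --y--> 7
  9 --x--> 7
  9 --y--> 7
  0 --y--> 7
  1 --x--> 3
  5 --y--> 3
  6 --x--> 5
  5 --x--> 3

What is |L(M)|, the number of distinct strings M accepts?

4

The useful subgraph on states {3, 4, 5} is acyclic, so L(M) is finite; the longest accepting path visits 3 useful states, giving maximum string length 2.
Counting accepting paths from 4 by length: 2 of length 1, 2 of length 2. Total 4.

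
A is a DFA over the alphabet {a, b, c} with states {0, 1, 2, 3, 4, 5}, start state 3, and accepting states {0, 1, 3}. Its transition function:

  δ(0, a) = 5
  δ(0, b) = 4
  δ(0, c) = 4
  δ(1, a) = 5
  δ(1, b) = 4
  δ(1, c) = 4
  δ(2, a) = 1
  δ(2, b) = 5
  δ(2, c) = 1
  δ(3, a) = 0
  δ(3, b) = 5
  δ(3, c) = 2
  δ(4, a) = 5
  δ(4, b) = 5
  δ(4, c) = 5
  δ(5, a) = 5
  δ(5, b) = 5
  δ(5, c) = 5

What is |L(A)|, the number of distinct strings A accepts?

The useful subgraph on states {0, 1, 2, 3} is acyclic, so L(A) is finite; the longest accepting path visits 3 useful states, giving maximum string length 2.
Counting accepting paths from 3 by length: 1 of length 0, 1 of length 1, 2 of length 2. Total 4.

4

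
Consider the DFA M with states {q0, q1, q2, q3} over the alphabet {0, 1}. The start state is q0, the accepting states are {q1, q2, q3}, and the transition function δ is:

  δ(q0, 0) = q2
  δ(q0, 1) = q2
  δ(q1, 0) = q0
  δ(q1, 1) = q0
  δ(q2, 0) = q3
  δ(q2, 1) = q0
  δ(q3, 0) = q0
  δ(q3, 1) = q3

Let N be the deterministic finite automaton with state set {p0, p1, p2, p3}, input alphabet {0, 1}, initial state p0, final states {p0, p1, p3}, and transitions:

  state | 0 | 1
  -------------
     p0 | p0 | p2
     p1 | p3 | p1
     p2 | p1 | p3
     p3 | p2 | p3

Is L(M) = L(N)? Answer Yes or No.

No

The string 1 is accepted by M but rejected by N.
So L(M) ≠ L(N).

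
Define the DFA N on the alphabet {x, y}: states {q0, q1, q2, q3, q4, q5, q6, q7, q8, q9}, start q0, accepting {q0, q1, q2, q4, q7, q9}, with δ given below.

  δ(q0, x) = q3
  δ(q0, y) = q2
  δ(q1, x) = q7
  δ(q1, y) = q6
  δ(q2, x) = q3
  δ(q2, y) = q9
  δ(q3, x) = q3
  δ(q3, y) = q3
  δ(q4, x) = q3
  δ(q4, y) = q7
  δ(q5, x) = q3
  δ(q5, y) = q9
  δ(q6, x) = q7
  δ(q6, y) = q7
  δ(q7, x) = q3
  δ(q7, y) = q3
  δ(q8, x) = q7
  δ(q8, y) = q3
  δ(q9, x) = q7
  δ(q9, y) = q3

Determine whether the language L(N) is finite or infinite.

The useful states (reachable from q0 and able to reach an accepting state) are {q0, q2, q7, q9}.
Restricted to these states the transition graph has no cycle, so every accepting path has bounded length and L is finite.

finite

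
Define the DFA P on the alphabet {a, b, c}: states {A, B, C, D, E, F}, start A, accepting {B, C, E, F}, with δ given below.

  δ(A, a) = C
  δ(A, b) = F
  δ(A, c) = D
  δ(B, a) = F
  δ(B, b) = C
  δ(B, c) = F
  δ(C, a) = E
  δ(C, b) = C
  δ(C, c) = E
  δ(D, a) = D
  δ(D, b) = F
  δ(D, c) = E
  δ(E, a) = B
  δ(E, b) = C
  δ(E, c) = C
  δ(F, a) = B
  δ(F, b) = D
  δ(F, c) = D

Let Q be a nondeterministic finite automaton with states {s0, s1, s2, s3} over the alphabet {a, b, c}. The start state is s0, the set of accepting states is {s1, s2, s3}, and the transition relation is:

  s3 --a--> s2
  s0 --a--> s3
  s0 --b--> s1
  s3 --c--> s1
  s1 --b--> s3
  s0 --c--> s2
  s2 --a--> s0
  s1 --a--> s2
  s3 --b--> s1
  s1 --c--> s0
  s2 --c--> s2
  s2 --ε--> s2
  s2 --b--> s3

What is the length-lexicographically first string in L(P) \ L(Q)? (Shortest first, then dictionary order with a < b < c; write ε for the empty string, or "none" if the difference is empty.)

aaa

The string aaa is accepted by P but not by Q.
No shorter string lies in the difference, and aaa is the lexicographically first length-3 string in L(P) \ L(Q).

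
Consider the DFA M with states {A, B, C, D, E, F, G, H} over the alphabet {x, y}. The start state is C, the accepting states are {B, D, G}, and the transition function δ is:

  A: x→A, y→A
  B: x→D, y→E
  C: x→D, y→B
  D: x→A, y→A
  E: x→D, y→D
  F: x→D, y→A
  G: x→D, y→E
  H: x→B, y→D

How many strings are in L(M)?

The useful subgraph on states {B, C, D, E} is acyclic, so L(M) is finite; the longest accepting path visits 4 useful states, giving maximum string length 3.
Counting accepting paths from C by length: 2 of length 1, 1 of length 2, 2 of length 3. Total 5.

5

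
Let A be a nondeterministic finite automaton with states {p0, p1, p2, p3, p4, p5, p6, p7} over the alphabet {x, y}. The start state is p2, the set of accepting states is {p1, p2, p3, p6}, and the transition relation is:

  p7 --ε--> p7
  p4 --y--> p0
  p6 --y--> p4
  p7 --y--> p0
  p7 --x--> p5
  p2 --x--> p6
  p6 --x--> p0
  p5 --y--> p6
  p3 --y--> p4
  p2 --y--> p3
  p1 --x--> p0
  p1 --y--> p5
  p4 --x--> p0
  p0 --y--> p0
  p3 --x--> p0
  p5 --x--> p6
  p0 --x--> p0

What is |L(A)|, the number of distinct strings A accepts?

The useful subgraph on states {p2, p3, p6} is acyclic, so L(A) is finite; the longest accepting path visits 2 useful states, giving maximum string length 1.
Counting accepting paths from p2 by length: 1 of length 0, 2 of length 1. Total 3.

3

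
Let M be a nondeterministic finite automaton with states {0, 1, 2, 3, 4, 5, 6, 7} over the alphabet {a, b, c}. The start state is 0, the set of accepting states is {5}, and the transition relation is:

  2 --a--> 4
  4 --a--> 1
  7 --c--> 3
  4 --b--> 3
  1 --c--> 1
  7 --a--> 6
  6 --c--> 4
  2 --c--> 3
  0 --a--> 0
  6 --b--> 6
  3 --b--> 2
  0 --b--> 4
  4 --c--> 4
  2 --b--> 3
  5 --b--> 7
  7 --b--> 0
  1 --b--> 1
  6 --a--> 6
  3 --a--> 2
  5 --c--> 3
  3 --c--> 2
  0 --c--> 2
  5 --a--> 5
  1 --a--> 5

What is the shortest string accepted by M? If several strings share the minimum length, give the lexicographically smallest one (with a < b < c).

A breadth-first search from 0 reaches an accepting state first via the path 0 → 4 → 1 → 5 on input baa.
No string of length < 3 is accepted (BFS exhausts all shorter strings without reaching an accepting state), and baa is the lexicographically least accepting string of length 3.

baa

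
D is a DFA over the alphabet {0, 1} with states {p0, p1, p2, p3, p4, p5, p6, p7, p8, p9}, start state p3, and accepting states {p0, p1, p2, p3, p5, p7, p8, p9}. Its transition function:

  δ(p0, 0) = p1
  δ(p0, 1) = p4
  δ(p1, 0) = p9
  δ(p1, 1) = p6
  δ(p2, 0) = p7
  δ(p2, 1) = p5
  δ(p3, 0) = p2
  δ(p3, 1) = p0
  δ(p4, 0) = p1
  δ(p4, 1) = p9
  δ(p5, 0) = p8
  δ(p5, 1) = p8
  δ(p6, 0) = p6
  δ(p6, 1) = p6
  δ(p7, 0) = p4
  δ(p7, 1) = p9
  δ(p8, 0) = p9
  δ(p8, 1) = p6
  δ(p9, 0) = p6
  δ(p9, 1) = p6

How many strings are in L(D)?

The useful subgraph on states {p0, p1, p2, p3, p4, p5, p7, p8, p9} is acyclic, so L(D) is finite; the longest accepting path visits 6 useful states, giving maximum string length 5.
Counting accepting paths from p3 by length: 1 of length 0, 2 of length 1, 3 of length 2, 6 of length 3, 5 of length 4, 1 of length 5. Total 18.

18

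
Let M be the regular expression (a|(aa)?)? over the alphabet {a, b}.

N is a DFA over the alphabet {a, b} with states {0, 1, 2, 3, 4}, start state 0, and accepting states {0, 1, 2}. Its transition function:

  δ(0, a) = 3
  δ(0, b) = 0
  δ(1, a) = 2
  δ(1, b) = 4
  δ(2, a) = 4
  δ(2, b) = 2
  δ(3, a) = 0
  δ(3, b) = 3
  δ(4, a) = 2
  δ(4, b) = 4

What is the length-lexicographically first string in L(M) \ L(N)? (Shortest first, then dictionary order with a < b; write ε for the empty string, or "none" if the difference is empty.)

The string a is accepted by M but not by N.
No shorter string lies in the difference, and a is the lexicographically first length-1 string in L(M) \ L(N).

a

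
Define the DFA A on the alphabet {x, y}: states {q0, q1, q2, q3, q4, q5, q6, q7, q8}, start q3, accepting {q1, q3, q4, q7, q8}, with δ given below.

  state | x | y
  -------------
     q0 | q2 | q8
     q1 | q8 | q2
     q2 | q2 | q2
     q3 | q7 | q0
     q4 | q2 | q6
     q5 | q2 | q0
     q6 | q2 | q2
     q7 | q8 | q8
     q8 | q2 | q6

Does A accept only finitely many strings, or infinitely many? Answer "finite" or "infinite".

finite

The useful states (reachable from q3 and able to reach an accepting state) are {q0, q3, q7, q8}.
Restricted to these states the transition graph has no cycle, so every accepting path has bounded length and L is finite.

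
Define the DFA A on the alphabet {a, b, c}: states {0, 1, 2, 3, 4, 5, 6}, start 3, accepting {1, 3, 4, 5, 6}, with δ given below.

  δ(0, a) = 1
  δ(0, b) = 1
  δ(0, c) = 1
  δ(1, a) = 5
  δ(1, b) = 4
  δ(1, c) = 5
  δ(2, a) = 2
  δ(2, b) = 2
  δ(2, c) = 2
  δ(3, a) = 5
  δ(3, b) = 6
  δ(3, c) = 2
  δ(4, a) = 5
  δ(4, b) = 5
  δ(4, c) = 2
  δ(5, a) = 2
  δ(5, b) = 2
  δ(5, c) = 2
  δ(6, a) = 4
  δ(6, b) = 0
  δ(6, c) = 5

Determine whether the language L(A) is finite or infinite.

finite

The useful states (reachable from 3 and able to reach an accepting state) are {0, 1, 3, 4, 5, 6}.
Restricted to these states the transition graph has no cycle, so every accepting path has bounded length and L is finite.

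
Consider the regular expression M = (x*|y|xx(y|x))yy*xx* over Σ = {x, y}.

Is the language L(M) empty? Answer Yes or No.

No

The string yx matches the expression, so it belongs to L(M).
Since L(M) contains at least one string, it is not empty.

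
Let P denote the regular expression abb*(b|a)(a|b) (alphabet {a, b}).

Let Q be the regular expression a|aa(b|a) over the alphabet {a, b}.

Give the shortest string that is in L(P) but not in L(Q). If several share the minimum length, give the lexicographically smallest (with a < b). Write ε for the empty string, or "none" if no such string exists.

abaa

The string abaa is accepted by P but not by Q.
No shorter string lies in the difference, and abaa is the lexicographically first length-4 string in L(P) \ L(Q).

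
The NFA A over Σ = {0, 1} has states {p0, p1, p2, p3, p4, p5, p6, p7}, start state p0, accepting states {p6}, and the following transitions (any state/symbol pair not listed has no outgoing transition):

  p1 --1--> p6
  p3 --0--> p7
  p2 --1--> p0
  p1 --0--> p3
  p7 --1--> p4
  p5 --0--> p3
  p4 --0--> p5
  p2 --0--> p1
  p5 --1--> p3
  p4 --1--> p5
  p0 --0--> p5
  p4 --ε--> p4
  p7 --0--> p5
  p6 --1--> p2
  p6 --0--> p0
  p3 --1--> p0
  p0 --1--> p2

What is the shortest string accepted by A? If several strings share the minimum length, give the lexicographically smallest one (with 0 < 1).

101

A breadth-first search from p0 reaches an accepting state first via the path p0 → p2 → p1 → p6 on input 101.
No string of length < 3 is accepted (BFS exhausts all shorter strings without reaching an accepting state), and 101 is the lexicographically least accepting string of length 3.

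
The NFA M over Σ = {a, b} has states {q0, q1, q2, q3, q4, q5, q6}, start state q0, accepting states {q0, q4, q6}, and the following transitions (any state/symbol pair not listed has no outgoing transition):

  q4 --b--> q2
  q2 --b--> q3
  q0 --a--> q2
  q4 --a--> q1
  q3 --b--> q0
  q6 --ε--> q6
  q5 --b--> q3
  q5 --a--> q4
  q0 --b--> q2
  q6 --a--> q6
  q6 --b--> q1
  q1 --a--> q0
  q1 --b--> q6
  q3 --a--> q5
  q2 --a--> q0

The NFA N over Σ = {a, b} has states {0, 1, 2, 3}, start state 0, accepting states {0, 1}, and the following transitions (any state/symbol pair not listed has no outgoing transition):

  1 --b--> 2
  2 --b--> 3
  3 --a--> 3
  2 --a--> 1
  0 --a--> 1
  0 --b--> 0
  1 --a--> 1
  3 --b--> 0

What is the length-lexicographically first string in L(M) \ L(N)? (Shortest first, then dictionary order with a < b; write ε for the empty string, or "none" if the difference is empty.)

The string abb is accepted by M but not by N.
No shorter string lies in the difference, and abb is the lexicographically first length-3 string in L(M) \ L(N).

abb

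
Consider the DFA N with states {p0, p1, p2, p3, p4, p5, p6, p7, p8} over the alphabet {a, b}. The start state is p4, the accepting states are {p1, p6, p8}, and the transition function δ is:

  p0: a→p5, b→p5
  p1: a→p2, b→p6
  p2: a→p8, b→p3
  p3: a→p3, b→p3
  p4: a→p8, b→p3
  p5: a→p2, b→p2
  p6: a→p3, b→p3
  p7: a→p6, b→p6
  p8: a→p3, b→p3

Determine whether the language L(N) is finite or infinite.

The useful states (reachable from p4 and able to reach an accepting state) are {p4, p8}.
Restricted to these states the transition graph has no cycle, so every accepting path has bounded length and L is finite.

finite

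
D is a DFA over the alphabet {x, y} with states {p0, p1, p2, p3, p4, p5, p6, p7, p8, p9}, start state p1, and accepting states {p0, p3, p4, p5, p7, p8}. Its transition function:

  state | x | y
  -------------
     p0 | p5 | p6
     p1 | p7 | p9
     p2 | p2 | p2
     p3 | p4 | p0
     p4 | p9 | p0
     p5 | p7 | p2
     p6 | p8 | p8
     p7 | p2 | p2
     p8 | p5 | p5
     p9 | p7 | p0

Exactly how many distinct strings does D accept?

The useful subgraph on states {p0, p1, p5, p6, p7, p8, p9} is acyclic, so L(D) is finite; the longest accepting path visits 7 useful states, giving maximum string length 6.
Counting accepting paths from p1 by length: 1 of length 1, 2 of length 2, 1 of length 3, 3 of length 4, 4 of length 5, 4 of length 6. Total 15.

15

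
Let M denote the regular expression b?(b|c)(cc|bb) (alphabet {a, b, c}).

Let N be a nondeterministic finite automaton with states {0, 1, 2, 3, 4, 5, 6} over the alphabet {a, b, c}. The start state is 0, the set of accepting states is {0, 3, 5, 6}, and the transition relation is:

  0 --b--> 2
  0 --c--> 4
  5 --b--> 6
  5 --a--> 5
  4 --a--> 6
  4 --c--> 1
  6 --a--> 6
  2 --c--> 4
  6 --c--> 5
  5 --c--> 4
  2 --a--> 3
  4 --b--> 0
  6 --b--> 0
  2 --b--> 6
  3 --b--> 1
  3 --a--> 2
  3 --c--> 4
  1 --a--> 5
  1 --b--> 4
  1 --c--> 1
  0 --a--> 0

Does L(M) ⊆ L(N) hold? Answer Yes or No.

The string bcc is in L(M) but not in L(N).
So L(M) ⊄ L(N).

No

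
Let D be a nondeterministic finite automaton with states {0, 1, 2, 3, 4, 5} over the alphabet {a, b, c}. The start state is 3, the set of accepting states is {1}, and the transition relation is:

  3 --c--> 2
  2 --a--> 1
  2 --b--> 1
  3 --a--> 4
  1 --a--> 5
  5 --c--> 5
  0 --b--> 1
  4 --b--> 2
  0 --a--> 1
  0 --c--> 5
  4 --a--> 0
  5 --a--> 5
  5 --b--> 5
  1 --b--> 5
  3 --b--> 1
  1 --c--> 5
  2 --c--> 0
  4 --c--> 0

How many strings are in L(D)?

The useful subgraph on states {0, 1, 2, 3, 4} is acyclic, so L(D) is finite; the longest accepting path visits 5 useful states, giving maximum string length 4.
Counting accepting paths from 3 by length: 1 of length 1, 2 of length 2, 8 of length 3, 2 of length 4. Total 13.

13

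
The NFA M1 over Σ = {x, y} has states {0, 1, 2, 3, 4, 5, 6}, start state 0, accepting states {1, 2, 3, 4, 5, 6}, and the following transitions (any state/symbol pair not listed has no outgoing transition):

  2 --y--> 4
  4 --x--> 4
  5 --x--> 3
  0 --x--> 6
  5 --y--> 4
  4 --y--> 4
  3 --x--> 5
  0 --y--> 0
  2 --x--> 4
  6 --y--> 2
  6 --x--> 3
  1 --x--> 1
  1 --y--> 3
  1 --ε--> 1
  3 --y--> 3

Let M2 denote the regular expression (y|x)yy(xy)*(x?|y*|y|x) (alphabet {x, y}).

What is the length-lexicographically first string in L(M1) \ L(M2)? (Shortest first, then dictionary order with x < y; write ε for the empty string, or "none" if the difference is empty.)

The string x is accepted by M1 but not by M2.
No shorter string lies in the difference, and x is the lexicographically first length-1 string in L(M1) \ L(M2).

x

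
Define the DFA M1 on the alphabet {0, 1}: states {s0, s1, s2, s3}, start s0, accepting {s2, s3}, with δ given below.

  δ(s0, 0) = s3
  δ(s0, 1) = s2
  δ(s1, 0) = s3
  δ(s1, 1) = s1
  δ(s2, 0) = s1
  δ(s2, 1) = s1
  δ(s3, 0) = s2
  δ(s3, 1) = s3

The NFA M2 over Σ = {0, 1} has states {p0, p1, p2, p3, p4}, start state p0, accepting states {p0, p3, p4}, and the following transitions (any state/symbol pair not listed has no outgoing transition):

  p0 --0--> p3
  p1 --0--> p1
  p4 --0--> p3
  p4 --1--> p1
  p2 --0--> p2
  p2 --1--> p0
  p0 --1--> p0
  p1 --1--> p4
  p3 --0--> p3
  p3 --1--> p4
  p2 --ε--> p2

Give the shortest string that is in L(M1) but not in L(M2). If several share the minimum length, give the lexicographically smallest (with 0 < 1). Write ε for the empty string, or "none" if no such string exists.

The string 011 is accepted by M1 but not by M2.
No shorter string lies in the difference, and 011 is the lexicographically first length-3 string in L(M1) \ L(M2).

011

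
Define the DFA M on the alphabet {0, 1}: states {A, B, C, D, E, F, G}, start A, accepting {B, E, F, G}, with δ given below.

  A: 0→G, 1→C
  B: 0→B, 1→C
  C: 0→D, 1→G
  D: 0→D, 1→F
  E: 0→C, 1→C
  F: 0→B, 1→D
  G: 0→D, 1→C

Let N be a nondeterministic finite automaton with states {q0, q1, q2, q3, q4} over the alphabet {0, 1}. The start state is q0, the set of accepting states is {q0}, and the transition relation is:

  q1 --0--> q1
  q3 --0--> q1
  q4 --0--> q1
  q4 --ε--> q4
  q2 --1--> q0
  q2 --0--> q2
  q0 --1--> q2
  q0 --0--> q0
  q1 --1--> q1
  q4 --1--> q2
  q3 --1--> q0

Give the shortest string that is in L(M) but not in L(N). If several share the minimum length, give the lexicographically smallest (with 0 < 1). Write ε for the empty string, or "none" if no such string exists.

The string 001 is accepted by M but not by N.
No shorter string lies in the difference, and 001 is the lexicographically first length-3 string in L(M) \ L(N).

001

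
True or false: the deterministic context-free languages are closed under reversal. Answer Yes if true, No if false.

No

L = {c bⁿaⁿ : n≥0} ∪ {d b²ⁿaⁿ : n≥0} is a DCFL: the first symbol tells a deterministic PDA whether to pop one or two b's per a. Its reversal Lᴿ = {aⁿbⁿ c : n≥0} ∪ {aⁿb²ⁿ d : n≥0} is not. DCFLs are closed under right quotient by regular languages, and Lᴿ/{c, d} = {aⁿbⁿ : n≥0} ∪ {aⁿb²ⁿ : n≥0} — the standard context-free language accepted by no deterministic PDA (intuitively the machine would have to commit to a b-to-a ratio before the distinguishing marker arrives; formally, a DPDA for it would have a single run on aⁿb²ⁿ, accepting after the prefix aⁿbⁿ and accepting again after n more b's; an ordinary PDA that simulates it on a's and b's and, at any moment when it is accepting, may switch to reading only a fresh letter e while feeding each e to the simulation as a b, would accept aⁱbʲeᵏ (k≥1) exactly when both aⁱbʲ and aⁱbʲ⁺ᵏ are in the language, i.e. its language intersected with the regular set a*b*e⁺ would be exactly {aⁿbⁿeⁿ : n≥1} — impossible, since context-free languages are closed under intersection with regular sets and {aⁿbⁿeⁿ} is not context-free). So Lᴿ cannot be a DCFL.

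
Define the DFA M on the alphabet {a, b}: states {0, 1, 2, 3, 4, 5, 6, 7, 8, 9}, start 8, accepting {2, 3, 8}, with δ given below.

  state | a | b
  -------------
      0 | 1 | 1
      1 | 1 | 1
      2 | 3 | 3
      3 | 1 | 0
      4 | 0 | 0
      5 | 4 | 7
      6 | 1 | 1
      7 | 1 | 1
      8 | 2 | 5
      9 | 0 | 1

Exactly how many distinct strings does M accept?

4

The useful subgraph on states {2, 3, 8} is acyclic, so L(M) is finite; the longest accepting path visits 3 useful states, giving maximum string length 2.
Counting accepting paths from 8 by length: 1 of length 0, 1 of length 1, 2 of length 2. Total 4.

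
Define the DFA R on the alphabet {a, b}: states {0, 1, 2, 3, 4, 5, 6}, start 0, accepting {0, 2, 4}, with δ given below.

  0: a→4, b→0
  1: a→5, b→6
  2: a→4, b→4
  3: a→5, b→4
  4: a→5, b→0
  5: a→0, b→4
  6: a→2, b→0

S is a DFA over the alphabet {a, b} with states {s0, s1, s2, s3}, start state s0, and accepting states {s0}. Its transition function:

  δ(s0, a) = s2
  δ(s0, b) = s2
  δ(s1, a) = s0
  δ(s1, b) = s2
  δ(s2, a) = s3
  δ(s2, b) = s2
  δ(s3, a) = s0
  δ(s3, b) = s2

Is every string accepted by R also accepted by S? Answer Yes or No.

No

The string a is in L(R) but not in L(S).
So L(R) ⊄ L(S).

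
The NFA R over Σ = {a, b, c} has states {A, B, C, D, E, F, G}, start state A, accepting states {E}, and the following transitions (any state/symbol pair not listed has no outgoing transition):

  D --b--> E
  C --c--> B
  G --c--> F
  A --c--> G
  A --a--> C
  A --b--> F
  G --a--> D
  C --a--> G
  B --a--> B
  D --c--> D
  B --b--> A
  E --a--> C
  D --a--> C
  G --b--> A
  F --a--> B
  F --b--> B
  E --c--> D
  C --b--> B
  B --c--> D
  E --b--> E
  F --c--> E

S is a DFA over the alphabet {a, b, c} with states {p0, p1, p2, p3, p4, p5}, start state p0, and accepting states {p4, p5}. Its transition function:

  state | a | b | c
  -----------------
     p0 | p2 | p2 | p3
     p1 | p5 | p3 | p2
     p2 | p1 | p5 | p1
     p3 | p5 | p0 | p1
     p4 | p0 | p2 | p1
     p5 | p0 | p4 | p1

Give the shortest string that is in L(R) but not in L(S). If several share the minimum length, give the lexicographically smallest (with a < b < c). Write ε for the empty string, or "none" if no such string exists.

The string bc is accepted by R but not by S.
No shorter string lies in the difference, and bc is the lexicographically first length-2 string in L(R) \ L(S).

bc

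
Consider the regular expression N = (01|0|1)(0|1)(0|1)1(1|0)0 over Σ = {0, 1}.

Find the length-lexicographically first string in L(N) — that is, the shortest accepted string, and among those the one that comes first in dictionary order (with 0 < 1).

By inspection of the expression, no string of length less than 6 matches, and 000100 is the lexicographically first match of length 6.

000100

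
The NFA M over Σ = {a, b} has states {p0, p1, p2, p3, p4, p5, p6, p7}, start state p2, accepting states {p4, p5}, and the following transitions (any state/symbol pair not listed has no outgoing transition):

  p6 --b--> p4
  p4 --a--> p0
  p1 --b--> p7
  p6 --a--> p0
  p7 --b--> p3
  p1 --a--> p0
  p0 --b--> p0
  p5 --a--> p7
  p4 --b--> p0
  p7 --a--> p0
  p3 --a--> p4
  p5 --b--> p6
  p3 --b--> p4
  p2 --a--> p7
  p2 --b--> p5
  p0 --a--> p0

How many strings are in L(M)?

The useful subgraph on states {p2, p3, p4, p5, p6, p7} is acyclic, so L(M) is finite; the longest accepting path visits 5 useful states, giving maximum string length 4.
Counting accepting paths from p2 by length: 1 of length 1, 3 of length 3, 2 of length 4. Total 6.

6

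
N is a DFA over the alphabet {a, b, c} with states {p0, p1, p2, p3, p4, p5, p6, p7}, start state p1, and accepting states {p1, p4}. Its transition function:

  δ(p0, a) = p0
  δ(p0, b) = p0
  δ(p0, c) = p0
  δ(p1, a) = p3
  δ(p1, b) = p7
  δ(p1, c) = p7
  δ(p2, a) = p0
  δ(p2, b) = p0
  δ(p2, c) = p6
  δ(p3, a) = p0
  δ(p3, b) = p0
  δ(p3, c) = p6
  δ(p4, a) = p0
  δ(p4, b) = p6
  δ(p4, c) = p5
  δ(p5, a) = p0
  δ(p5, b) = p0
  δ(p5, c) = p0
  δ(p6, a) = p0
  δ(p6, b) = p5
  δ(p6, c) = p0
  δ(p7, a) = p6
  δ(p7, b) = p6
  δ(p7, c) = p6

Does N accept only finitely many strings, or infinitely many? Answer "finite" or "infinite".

The useful states (reachable from p1 and able to reach an accepting state) are {p1}.
Restricted to these states the transition graph has no cycle, so every accepting path has bounded length and L is finite.

finite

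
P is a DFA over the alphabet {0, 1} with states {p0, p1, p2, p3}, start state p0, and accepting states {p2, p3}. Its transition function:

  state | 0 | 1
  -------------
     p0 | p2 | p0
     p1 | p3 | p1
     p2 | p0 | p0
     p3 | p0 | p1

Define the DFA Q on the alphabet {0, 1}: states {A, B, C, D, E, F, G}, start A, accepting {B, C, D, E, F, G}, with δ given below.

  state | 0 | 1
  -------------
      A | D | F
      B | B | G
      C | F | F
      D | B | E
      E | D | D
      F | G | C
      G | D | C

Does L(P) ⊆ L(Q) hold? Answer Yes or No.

Exploring the product automaton P × Q from the start pair (p0, A), following both machines on each input symbol, reaches 11 state pairs: (p0, A), (p2, D), (p0, F), (p0, B), (p0, E), (p2, G), (p0, C), (p2, B), (p0, G), (p0, D), (p2, F).
P accepts in {p2, p3} and Q accepts in {B, C, D, E, F, G}. The reachable pairs whose P-component is accepting are (p2, D), (p2, G), (p2, B), (p2, F); in each of them the Q-component is accepting too, so the product for L(P) \ L(Q) (P-component accepting, Q-component rejecting) has no reachable accepting pair and the difference is empty.
Hence every string in L(P) is also in L(Q).

Yes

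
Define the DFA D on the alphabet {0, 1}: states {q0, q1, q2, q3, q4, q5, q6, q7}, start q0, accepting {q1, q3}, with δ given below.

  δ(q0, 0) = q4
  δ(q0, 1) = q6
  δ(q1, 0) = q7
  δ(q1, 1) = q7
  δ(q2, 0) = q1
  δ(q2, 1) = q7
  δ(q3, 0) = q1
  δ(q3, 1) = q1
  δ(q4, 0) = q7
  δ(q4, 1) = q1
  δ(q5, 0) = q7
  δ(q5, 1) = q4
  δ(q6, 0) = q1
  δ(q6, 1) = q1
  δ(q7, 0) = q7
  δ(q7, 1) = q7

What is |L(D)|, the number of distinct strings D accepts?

3

The useful subgraph on states {q0, q1, q4, q6} is acyclic, so L(D) is finite; the longest accepting path visits 3 useful states, giving maximum string length 2.
Counting accepting paths from q0 by length: 3 of length 2. Total 3.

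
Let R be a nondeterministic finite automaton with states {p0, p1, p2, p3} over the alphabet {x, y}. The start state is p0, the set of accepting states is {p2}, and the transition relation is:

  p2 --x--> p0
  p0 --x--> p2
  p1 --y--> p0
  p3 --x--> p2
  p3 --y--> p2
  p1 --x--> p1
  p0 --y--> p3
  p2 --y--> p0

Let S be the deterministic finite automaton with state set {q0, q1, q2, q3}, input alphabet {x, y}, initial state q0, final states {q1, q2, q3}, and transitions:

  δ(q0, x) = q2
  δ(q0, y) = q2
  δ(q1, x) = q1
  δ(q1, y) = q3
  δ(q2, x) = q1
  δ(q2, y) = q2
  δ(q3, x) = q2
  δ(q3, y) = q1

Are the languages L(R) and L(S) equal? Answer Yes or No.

The string y is accepted by S but rejected by R.
So L(R) ≠ L(S).

No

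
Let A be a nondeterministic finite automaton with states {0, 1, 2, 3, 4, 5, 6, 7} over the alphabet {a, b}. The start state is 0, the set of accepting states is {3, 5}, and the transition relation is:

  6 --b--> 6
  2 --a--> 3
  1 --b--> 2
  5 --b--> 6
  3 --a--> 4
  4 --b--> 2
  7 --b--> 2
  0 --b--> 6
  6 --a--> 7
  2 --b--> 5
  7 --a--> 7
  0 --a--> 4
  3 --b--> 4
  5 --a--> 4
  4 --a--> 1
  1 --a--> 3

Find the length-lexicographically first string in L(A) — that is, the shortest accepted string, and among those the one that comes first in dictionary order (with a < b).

aaa

A breadth-first search from 0 reaches an accepting state first via the path 0 → 4 → 1 → 3 on input aaa.
No string of length < 3 is accepted (BFS exhausts all shorter strings without reaching an accepting state), and aaa is the lexicographically least accepting string of length 3.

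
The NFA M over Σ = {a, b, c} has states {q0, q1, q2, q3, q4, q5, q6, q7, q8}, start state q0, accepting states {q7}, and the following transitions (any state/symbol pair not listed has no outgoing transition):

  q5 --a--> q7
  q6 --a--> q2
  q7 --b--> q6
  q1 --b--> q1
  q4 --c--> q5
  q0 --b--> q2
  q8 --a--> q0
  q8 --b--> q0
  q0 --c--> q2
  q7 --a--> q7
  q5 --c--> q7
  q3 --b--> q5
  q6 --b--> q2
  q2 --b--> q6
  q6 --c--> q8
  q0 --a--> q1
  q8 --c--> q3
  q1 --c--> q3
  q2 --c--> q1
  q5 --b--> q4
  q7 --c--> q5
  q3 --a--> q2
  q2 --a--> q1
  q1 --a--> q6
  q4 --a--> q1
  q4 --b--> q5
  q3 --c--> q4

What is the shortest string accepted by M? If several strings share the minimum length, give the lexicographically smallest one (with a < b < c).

A breadth-first search from q0 reaches an accepting state first via the path q0 → q1 → q3 → q5 → q7 on input acba.
No string of length < 4 is accepted (BFS exhausts all shorter strings without reaching an accepting state), and acba is the lexicographically least accepting string of length 4.

acba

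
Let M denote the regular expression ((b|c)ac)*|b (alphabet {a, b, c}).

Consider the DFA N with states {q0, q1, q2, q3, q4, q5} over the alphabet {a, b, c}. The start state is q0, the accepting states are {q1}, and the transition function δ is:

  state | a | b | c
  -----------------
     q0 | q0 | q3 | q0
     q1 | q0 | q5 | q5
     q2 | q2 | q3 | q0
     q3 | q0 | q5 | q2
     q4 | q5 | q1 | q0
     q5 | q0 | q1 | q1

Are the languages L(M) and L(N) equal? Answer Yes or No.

The empty string ε is accepted by M but rejected by N.
So L(M) ≠ L(N).

No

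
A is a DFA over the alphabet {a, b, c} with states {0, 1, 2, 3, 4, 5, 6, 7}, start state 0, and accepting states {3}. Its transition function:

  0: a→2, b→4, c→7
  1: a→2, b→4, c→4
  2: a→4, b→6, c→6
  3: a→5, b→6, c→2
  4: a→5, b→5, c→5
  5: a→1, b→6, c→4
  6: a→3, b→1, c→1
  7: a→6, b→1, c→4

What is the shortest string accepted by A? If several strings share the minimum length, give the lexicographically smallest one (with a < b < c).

aba

A breadth-first search from 0 reaches an accepting state first via the path 0 → 2 → 6 → 3 on input aba.
No string of length < 3 is accepted (BFS exhausts all shorter strings without reaching an accepting state), and aba is the lexicographically least accepting string of length 3.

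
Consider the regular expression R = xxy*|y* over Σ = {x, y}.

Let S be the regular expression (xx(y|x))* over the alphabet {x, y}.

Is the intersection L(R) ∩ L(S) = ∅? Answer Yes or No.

No

The empty string ε is accepted by both R and S.
Hence L(R) ∩ L(S) ≠ ∅.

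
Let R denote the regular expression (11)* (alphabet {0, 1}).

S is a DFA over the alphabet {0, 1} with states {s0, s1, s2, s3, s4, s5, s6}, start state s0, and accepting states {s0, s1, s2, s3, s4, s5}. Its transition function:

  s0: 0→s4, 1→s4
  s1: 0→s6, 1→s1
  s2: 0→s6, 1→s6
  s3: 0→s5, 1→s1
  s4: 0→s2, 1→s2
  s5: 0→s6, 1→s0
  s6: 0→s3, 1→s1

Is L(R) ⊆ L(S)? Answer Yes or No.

Yes

Converting the expression R to a DFA (subset construction, then merging equivalent states) gives the minimal DFA with states {r0, r1, r2}, start state r0, accepting states {r0} and transitions r0: 0→r1, 1→r2; r1: 0→r1, 1→r1; r2: 0→r1, 1→r0.
Exploring the product automaton R × S from the start pair (r0, s0), following both machines on each input symbol, reaches 13 state pairs: (r0, s0), (r1, s4), (r2, s4), (r1, s2), (r0, s2), (r1, s6), (r2, s6), (r1, s3), (r1, s1), (r0, s1), (r1, s5), (r2, s1), (r1, s0).
R accepts in {r0} and S accepts in {s0, s1, s2, s3, s4, s5}. The reachable pairs whose R-component is accepting are (r0, s0), (r0, s2), (r0, s1); in each of them the S-component is accepting too, so the product for L(R) \ L(S) (R-component accepting, S-component rejecting) has no reachable accepting pair and the difference is empty.
Hence every string in L(R) is also in L(S).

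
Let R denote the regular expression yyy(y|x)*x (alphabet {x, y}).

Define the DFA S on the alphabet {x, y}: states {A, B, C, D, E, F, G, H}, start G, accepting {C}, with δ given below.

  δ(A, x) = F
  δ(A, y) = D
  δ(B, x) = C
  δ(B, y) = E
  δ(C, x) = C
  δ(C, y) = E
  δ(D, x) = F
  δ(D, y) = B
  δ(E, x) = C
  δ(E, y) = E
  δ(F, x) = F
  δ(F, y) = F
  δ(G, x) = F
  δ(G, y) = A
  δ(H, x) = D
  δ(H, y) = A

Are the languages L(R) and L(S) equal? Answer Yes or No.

Yes

Converting the expression R to a DFA (subset construction, then merging equivalent states) gives the minimal DFA with states {r0, r1, r2, r3, r4, r5}, start state r0, accepting states {r5} and transitions r0: x→r1, y→r2; r1: x→r1, y→r1; r2: x→r1, y→r3; r3: x→r1, y→r4; r4: x→r5, y→r4; r5: x→r5, y→r4.
Exploring the product automaton R × S from the start pair (r0, G), following both machines on each input symbol, reaches 7 state pairs: (r0, G), (r1, F), (r2, A), (r3, D), (r4, B), (r5, C), (r4, E).
R accepts in {r5} and S accepts in {C}. In every reachable pair the two components are either both accepting — (r5, C) — or both non-accepting, so no string is accepted by exactly one of the machines: L(R) \ L(S) and L(S) \ L(R) are both empty.
Hence every string is accepted by R iff it is accepted by S, and the two languages coincide.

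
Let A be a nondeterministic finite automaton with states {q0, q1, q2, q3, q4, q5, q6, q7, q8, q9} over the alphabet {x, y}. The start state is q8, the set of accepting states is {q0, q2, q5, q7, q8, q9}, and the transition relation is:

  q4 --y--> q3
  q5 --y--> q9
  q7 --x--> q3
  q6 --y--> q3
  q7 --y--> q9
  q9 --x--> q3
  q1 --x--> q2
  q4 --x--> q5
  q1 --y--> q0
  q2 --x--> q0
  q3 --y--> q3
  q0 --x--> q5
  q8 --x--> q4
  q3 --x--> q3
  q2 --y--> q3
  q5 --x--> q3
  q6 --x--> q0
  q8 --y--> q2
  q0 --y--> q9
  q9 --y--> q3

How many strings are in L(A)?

The useful subgraph on states {q0, q2, q4, q5, q8, q9} is acyclic, so L(A) is finite; the longest accepting path visits 5 useful states, giving maximum string length 4.
Counting accepting paths from q8 by length: 1 of length 0, 1 of length 1, 2 of length 2, 3 of length 3, 1 of length 4. Total 8.

8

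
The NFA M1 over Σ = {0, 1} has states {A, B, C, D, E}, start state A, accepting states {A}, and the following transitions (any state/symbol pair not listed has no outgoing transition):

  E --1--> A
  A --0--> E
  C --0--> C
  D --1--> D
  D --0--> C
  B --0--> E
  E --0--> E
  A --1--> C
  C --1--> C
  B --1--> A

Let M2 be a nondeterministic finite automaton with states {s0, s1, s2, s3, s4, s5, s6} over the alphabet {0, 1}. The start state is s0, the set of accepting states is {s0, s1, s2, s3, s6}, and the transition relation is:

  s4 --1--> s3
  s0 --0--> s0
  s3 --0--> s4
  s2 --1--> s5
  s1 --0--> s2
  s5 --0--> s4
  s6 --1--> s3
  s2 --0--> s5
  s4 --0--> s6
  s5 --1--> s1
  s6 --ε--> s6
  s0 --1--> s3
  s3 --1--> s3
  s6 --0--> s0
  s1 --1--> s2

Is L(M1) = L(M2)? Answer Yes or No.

No

The string 0 is accepted by M2 but rejected by M1.
So L(M1) ≠ L(M2).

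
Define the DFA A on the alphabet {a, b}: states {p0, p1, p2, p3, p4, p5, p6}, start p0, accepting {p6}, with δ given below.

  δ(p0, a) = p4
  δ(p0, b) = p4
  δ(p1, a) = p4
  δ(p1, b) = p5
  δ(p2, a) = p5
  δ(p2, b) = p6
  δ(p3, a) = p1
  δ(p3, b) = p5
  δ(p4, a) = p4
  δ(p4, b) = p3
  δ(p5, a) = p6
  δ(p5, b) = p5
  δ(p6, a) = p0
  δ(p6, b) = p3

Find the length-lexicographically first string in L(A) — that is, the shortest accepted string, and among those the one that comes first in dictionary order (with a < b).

A breadth-first search from p0 reaches an accepting state first via the path p0 → p4 → p3 → p5 → p6 on input abba.
No string of length < 4 is accepted (BFS exhausts all shorter strings without reaching an accepting state), and abba is the lexicographically least accepting string of length 4.

abba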